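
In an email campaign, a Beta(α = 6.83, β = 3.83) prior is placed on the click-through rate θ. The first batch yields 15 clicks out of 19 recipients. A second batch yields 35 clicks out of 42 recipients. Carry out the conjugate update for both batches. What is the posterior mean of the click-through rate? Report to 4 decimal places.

0.7931

The Beta prior is conjugate to a Binomial/Bernoulli likelihood; the update adds successes to α and failures to β.
After batch 1: Beta(6.83+15, 3.83+4) = Beta(21.83, 7.83).
After batch 2: Beta(21.83+35, 7.83+7) = Beta(56.83, 14.83).
Posterior mean = α/(α+β) = 56.83/71.66 = 0.7931.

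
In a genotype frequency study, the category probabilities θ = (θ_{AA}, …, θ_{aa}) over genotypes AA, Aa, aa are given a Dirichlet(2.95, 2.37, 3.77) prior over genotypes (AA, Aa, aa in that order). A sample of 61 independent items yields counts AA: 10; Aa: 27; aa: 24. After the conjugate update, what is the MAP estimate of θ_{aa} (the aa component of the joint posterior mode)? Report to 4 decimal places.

The Dirichlet prior is conjugate to the Multinomial likelihood: each posterior αⱼ = prior αⱼ + observed count nⱼ.
Posterior concentration: (12.95, 29.37, 27.77), total = 70.09.
Joint mode component: (α_{aa}−1)/(Σα−K) = 26.77/67.09 = 0.3990.

0.3990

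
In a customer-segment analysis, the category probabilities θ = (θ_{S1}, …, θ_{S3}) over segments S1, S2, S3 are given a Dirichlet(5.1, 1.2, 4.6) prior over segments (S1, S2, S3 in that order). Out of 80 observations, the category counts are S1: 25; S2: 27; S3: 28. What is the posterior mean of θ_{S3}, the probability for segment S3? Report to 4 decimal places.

0.3586

The Dirichlet prior is conjugate to the Multinomial likelihood: each posterior αⱼ = prior αⱼ + observed count nⱼ.
Posterior concentration: (30.1, 28.2, 32.6), total = 90.9.
E[θ_{S3}|data] = α_{S3}/Σα = 32.6/90.9 = 0.3586.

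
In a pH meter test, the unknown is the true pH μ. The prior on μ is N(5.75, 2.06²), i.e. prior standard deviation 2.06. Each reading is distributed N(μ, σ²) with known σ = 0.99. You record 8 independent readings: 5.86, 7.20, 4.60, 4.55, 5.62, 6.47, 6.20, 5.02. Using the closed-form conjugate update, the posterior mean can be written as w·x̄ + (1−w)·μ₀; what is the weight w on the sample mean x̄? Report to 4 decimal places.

0.9719

For Normal data with known variance σ², a Normal(μ₀, σ₀²) prior on μ is conjugate. Posterior precision = 1/σ₀² + n/σ²; posterior mean is the precision-weighted average of μ₀ and x̄.
σ₀² = 2.06² = 4.2436, σ² = 0.99² = 0.9801. Prior precision 1/σ₀² = 1/4.2436; data precision n/σ² = 8/0.9801.
w = (n/σ²)/(1/σ₀² + n/σ²) = n·σ₀²/(σ² + n·σ₀²) = 8·4.2436/(0.9801 + 8·4.2436) = 33.9488/34.9289 = 0.9719.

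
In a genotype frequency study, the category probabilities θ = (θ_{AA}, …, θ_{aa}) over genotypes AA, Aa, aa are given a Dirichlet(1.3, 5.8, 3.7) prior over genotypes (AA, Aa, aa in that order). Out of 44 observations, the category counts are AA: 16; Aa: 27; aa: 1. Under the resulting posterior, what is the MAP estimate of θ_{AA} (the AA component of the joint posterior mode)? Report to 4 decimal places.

The Dirichlet prior is conjugate to the Multinomial likelihood: each posterior αⱼ = prior αⱼ + observed count nⱼ.
Posterior concentration: (17.3, 32.8, 4.7), total = 54.8.
Joint mode component: (α_{AA}−1)/(Σα−K) = 16.3/51.8 = 0.3147.

0.3147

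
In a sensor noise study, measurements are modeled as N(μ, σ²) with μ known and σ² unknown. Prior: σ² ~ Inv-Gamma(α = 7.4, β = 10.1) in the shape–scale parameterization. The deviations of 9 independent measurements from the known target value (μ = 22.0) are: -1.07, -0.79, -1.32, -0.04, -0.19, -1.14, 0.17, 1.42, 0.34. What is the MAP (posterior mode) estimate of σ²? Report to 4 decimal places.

With known mean μ and an Inverse-Gamma(α, β) prior on σ², the Normal likelihood is conjugate: posterior is Inv-Gamma(α + n/2, β + Σ(xᵢ−μ)²/2).
Σ(xᵢ−μ)² = (-1.07)² + (-0.79)² + (-1.32)² + (-0.04)² + (-0.19)² + (-1.14)² + (0.17)² + (1.42)² + (0.34)² = 7.0096.
Posterior: Inv-Gamma(7.4 + 9/2, 10.1 + 7.0096/2) = Inv-Gamma(11.90, 13.60480).
Mode = β/(α+1) = 13.60480/12.90 = 1.0546.

1.0546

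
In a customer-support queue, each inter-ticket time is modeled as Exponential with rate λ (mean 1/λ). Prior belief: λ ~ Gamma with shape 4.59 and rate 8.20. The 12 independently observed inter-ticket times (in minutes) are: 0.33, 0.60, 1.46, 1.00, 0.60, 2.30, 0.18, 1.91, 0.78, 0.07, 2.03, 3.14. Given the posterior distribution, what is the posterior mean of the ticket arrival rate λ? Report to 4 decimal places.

0.7341

With a Gamma(shape α, rate β) prior on the exponential rate λ, the posterior after n observations with total T = Σxᵢ is Gamma(α+n, β+T).
Sum of observations T = 14.40 minutes; n = 12.
Posterior: Gamma(4.59+12, 8.20+14.40) = Gamma(16.59, 22.60).
Posterior mean of λ = α/β = 16.59/22.60 = 0.7341.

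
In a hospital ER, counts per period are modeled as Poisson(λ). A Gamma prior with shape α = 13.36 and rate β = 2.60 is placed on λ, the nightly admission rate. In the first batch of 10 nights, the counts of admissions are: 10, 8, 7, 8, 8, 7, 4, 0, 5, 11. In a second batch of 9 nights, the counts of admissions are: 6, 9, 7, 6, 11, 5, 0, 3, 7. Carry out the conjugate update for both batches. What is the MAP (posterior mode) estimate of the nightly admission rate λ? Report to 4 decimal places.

6.2204

With a Gamma(shape α, rate β) prior, the Poisson likelihood is conjugate: the posterior is Gamma(α + ΣXᵢ, β + n).
Batch 1: sum of counts S = 68 over n = 10 nights.
After batch 1: Gamma(α+S, β+n) = Gamma(13.36+68, 2.60+10) = Gamma(81.36, 12.60).
Batch 2: sum of counts S = 54 over n = 9 nights.
After batch 2: Gamma(α+S, β+n) = Gamma(81.36+54, 12.60+9) = Gamma(135.36, 21.60).
Mode of Gamma(α,β) for α≥1 is (α−1)/β = 134.36/21.60 = 6.2204.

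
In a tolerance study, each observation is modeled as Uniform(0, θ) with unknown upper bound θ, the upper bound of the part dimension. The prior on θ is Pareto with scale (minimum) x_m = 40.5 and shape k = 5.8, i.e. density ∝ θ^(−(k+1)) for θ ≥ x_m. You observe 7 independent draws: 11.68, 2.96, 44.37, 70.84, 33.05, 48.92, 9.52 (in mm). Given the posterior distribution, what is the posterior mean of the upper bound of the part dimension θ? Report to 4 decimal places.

76.8434

A Pareto(scale x_m, shape k) prior on the upper bound θ of Uniform(0, θ) is conjugate: posterior is Pareto(max(x_m, max xᵢ), k + n).
Sample maximum = 70.84; prior scale x_m = 40.5 → posterior scale = max = 70.84.
Posterior shape = 5.8 + 7 = 12.8.
E[θ|data] = k·x_m/(k−1) = 12.8·70.84/11.8 = 76.8434.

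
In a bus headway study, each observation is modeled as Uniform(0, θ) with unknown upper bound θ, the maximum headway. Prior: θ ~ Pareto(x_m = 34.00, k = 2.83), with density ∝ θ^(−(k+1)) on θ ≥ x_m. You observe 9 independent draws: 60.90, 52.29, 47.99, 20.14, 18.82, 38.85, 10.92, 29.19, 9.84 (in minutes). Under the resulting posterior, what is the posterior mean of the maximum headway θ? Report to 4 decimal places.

66.5233

A Pareto(scale x_m, shape k) prior on the upper bound θ of Uniform(0, θ) is conjugate: posterior is Pareto(max(x_m, max xᵢ), k + n).
Sample maximum = 60.90; prior scale x_m = 34.00 → posterior scale = max = 60.90.
Posterior shape = 2.83 + 9 = 11.83.
E[θ|data] = k·x_m/(k−1) = 11.83·60.90/10.83 = 66.5233.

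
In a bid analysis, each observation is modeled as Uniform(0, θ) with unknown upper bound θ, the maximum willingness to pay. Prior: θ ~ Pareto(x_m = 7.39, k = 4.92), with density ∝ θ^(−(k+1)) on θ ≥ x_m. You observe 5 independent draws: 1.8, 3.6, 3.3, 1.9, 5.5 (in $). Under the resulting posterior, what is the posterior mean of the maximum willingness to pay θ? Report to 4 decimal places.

8.2185

A Pareto(scale x_m, shape k) prior on the upper bound θ of Uniform(0, θ) is conjugate: posterior is Pareto(max(x_m, max xᵢ), k + n).
Sample maximum = 5.5; prior scale x_m = 7.39 → posterior scale = max = 7.39.
Posterior shape = 4.92 + 5 = 9.92.
E[θ|data] = k·x_m/(k−1) = 9.92·7.39/8.92 = 8.2185.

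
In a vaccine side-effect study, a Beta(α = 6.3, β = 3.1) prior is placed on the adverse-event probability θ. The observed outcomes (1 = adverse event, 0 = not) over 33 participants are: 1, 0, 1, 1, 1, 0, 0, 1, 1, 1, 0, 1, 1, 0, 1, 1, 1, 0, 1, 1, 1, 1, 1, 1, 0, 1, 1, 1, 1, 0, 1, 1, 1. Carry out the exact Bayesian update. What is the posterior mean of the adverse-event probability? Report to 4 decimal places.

The Beta prior is conjugate to a Binomial/Bernoulli likelihood; the update adds successes to α and failures to β.
Posterior: Beta(α+k, β+n−k) = Beta(6.3+25, 3.1+8) = Beta(31.3, 11.1).
Posterior mean = α/(α+β) = 31.3/42.4 = 0.7382.

0.7382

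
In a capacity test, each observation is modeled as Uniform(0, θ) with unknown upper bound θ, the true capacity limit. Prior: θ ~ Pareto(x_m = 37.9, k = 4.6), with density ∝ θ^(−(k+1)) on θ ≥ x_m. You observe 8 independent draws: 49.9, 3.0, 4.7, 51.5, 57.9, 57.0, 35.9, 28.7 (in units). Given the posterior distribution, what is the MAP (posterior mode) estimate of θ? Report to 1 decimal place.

A Pareto(scale x_m, shape k) prior on the upper bound θ of Uniform(0, θ) is conjugate: posterior is Pareto(max(x_m, max xᵢ), k + n).
Sample maximum = 57.9; prior scale x_m = 37.9 → posterior scale = max = 57.9.
Posterior shape = 4.6 + 8 = 12.6.
The Pareto density is decreasing on [x_m, ∞), so the mode is x_m = 57.9.

57.9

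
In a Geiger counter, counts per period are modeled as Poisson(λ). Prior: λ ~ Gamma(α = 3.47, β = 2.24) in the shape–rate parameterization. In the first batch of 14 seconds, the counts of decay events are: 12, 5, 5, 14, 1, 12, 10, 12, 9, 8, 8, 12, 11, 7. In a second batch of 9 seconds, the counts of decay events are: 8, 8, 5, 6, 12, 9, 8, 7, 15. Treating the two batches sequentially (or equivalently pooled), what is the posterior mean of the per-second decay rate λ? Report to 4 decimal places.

With a Gamma(shape α, rate β) prior, the Poisson likelihood is conjugate: the posterior is Gamma(α + ΣXᵢ, β + n).
Batch 1: sum of counts S = 126 over n = 14 seconds.
After batch 1: Gamma(α+S, β+n) = Gamma(3.47+126, 2.24+14) = Gamma(129.47, 16.24).
Batch 2: sum of counts S = 78 over n = 9 seconds.
After batch 2: Gamma(α+S, β+n) = Gamma(129.47+78, 16.24+9) = Gamma(207.47, 25.24).
Posterior mean = α/β = 207.47/25.24 = 8.2199.

8.2199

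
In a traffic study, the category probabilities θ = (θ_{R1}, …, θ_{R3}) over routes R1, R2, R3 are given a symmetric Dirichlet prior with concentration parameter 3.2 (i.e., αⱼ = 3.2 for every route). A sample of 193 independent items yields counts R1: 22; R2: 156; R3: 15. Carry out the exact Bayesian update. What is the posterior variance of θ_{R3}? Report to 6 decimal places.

The Dirichlet prior is conjugate to the Multinomial likelihood: each posterior αⱼ = prior αⱼ + observed count nⱼ.
Posterior concentration: (25.2, 159.2, 18.2), total = 202.6.
Var[θ_j] = α_j(Σα−α_j)/((Σα)²(Σα+1)) = 18.2·184.4/(202.6²·203.6) = 0.000402.

0.000402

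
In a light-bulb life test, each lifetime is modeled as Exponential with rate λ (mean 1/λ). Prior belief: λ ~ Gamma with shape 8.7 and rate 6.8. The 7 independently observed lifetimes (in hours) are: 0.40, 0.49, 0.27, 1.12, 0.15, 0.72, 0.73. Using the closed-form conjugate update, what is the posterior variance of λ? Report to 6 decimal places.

With a Gamma(shape α, rate β) prior on the exponential rate λ, the posterior after n observations with total T = Σxᵢ is Gamma(α+n, β+T).
Sum of observations T = 3.88 hours; n = 7.
Posterior: Gamma(8.7+7, 6.8+3.88) = Gamma(15.7, 10.68).
Var = α/β² = 0.137644.

0.137644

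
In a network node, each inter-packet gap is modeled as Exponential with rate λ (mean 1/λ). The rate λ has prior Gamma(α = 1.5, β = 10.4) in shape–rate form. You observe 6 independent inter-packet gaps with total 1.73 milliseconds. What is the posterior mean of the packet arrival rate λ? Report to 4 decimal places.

With a Gamma(shape α, rate β) prior on the exponential rate λ, the posterior after n observations with total T = Σxᵢ is Gamma(α+n, β+T).
Posterior: Gamma(1.5+6, 10.4+1.73) = Gamma(7.5, 12.13).
Posterior mean of λ = α/β = 7.5/12.13 = 0.6183.

0.6183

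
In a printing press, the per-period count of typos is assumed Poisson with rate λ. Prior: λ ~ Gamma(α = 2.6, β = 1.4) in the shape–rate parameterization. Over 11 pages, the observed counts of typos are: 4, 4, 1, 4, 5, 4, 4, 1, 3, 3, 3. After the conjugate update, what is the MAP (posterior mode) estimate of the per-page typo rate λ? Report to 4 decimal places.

3.0323

With a Gamma(shape α, rate β) prior, the Poisson likelihood is conjugate: the posterior is Gamma(α + ΣXᵢ, β + n).
Sum of counts S = 36 over n = 11 pages.
Posterior: Gamma(α+S, β+n) = Gamma(2.6+36, 1.4+11) = Gamma(38.6, 12.4).
Mode of Gamma(α,β) for α≥1 is (α−1)/β = 37.6/12.4 = 3.0323.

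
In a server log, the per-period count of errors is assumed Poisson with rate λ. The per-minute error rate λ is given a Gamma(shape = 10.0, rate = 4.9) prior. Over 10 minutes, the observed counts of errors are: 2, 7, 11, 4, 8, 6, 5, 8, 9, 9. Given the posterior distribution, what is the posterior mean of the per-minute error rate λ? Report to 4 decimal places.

With a Gamma(shape α, rate β) prior, the Poisson likelihood is conjugate: the posterior is Gamma(α + ΣXᵢ, β + n).
Sum of counts S = 69 over n = 10 minutes.
Posterior: Gamma(α+S, β+n) = Gamma(10.0+69, 4.9+10) = Gamma(79.0, 14.9).
Posterior mean = α/β = 79.0/14.9 = 5.3020.

5.3020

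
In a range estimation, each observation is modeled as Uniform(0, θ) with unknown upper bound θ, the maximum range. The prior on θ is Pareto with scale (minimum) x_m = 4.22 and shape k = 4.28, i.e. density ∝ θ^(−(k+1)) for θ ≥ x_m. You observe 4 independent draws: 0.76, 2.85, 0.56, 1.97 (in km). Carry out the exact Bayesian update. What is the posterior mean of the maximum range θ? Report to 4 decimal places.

4.7997

A Pareto(scale x_m, shape k) prior on the upper bound θ of Uniform(0, θ) is conjugate: posterior is Pareto(max(x_m, max xᵢ), k + n).
Sample maximum = 2.85; prior scale x_m = 4.22 → posterior scale = max = 4.22.
Posterior shape = 4.28 + 4 = 8.28.
E[θ|data] = k·x_m/(k−1) = 8.28·4.22/7.28 = 4.7997.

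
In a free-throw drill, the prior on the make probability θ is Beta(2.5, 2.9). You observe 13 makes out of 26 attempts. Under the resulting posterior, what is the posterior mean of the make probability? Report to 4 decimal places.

The Beta prior is conjugate to a Binomial/Bernoulli likelihood; the update adds successes to α and failures to β.
Posterior: Beta(α+k, β+n−k) = Beta(2.5+13, 2.9+13) = Beta(15.5, 15.9).
Posterior mean = α/(α+β) = 15.5/31.4 = 0.4936.

0.4936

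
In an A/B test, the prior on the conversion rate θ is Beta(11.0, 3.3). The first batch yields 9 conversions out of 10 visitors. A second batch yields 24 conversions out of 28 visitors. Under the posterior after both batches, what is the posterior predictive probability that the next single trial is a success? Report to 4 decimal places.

The Beta prior is conjugate to a Binomial/Bernoulli likelihood; the update adds successes to α and failures to β.
After batch 1: Beta(11.0+9, 3.3+1) = Beta(20.0, 4.3).
After batch 2: Beta(20.0+24, 4.3+4) = Beta(44.0, 8.3).
For a single future Bernoulli trial, P(success | data) = α/(α+β) = 0.8413.

0.8413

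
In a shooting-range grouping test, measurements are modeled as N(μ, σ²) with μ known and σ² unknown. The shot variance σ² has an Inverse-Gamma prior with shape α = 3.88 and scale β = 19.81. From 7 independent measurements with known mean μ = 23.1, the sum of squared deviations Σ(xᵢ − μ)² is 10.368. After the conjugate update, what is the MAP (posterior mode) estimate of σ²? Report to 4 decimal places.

With known mean μ and an Inverse-Gamma(α, β) prior on σ², the Normal likelihood is conjugate: posterior is Inv-Gamma(α + n/2, β + Σ(xᵢ−μ)²/2).
Posterior: Inv-Gamma(3.88 + 7/2, 19.81 + 10.368/2) = Inv-Gamma(7.38, 24.9940).
Mode = β/(α+1) = 24.9940/8.38 = 2.9826.

2.9826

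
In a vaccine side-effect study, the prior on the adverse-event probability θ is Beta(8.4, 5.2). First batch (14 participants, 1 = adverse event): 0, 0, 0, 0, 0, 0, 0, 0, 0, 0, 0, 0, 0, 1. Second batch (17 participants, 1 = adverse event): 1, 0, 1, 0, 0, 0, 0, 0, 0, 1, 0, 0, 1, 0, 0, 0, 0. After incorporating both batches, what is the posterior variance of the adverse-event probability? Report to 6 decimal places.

The Beta prior is conjugate to a Binomial/Bernoulli likelihood; the update adds successes to α and failures to β.
After batch 1: Beta(8.4+1, 5.2+13) = Beta(9.4, 18.2).
After batch 2: Beta(9.4+4, 18.2+13) = Beta(13.4, 31.2).
Var = αβ/((α+β)²(α+β+1)) = 13.4·31.2/(44.6²·45.6) = 0.004609.

0.004609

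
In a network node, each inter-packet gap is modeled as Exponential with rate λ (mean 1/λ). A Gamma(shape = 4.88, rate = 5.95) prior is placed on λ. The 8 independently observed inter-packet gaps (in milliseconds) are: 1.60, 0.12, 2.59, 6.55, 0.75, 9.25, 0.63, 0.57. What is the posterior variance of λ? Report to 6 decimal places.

With a Gamma(shape α, rate β) prior on the exponential rate λ, the posterior after n observations with total T = Σxᵢ is Gamma(α+n, β+T).
Sum of observations T = 22.06 milliseconds; n = 8.
Posterior: Gamma(4.88+8, 5.95+22.06) = Gamma(12.88, 28.01).
Var = α/β² = 0.016417.

0.016417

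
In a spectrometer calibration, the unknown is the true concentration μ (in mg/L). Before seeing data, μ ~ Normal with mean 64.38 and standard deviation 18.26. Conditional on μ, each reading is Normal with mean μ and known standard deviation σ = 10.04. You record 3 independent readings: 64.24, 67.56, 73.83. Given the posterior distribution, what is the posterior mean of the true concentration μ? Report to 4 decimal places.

For Normal data with known variance σ², a Normal(μ₀, σ₀²) prior on μ is conjugate. Posterior precision = 1/σ₀² + n/σ²; posterior mean is the precision-weighted average of μ₀ and x̄.
Σxᵢ = 64.24 + 67.56 + 73.83 = 205.63, so n·x̄ = 205.63.
σ₀² = 18.26² = 333.4276, σ² = 10.04² = 100.8016; σ² + n·σ₀² = 100.8016 + 3·333.4276 = 1101.0844.
Posterior mean = (μ₀/σ₀² + n·x̄/σ²)/(1/σ₀² + n/σ²) = (σ²·μ₀ + σ₀²·n·x̄)/(σ² + n·σ₀²) = (100.8016·64.38 + 333.4276·205.63)/1101.0844 = 75052.324396/1101.0844 = 68.1622.

68.1622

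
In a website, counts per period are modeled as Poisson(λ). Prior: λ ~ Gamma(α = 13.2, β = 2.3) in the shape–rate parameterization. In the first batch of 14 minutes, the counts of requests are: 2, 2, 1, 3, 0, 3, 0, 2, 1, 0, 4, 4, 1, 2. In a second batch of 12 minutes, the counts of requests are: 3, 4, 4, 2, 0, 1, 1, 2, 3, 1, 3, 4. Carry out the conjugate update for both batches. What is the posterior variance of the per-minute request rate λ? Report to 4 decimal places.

0.0827

With a Gamma(shape α, rate β) prior, the Poisson likelihood is conjugate: the posterior is Gamma(α + ΣXᵢ, β + n).
Batch 1: sum of counts S = 25 over n = 14 minutes.
After batch 1: Gamma(α+S, β+n) = Gamma(13.2+25, 2.3+14) = Gamma(38.2, 16.3).
Batch 2: sum of counts S = 28 over n = 12 minutes.
After batch 2: Gamma(α+S, β+n) = Gamma(38.2+28, 16.3+12) = Gamma(66.2, 28.3).
Var = α/β² = 66.2/28.3² = 0.0827.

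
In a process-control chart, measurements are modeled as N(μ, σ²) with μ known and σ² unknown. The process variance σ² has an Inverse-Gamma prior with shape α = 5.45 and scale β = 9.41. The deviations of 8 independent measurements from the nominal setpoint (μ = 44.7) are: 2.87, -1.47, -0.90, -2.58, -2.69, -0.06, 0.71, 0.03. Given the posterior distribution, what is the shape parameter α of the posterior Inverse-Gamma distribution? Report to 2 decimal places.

With known mean μ and an Inverse-Gamma(α, β) prior on σ², the Normal likelihood is conjugate: posterior is Inv-Gamma(α + n/2, β + Σ(xᵢ−μ)²/2).
Σ(xᵢ−μ)² = (2.87)² + (-1.47)² + (-0.90)² + (-2.58)² + (-2.69)² + (-0.06)² + (0.71)² + (0.03)² = 25.6089.
Posterior: Inv-Gamma(5.45 + 8/2, 9.41 + 25.6089/2) = Inv-Gamma(9.45, 22.21445).
Posterior α = 9.45.

9.45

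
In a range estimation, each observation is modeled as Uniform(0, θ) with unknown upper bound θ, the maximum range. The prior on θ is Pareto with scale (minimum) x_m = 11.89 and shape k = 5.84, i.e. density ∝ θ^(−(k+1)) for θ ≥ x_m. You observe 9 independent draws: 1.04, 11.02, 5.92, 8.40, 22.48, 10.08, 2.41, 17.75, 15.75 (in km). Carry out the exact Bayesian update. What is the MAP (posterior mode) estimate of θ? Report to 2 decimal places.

22.48

A Pareto(scale x_m, shape k) prior on the upper bound θ of Uniform(0, θ) is conjugate: posterior is Pareto(max(x_m, max xᵢ), k + n).
Sample maximum = 22.48; prior scale x_m = 11.89 → posterior scale = max = 22.48.
Posterior shape = 5.84 + 9 = 14.84.
The Pareto density is decreasing on [x_m, ∞), so the mode is x_m = 22.48.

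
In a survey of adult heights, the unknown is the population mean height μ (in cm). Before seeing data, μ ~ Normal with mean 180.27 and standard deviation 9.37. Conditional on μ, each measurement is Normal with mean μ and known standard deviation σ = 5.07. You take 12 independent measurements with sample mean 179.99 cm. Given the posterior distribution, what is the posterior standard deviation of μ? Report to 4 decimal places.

For Normal data with known variance σ², a Normal(μ₀, σ₀²) prior on μ is conjugate. Posterior precision = 1/σ₀² + n/σ²; posterior mean is the precision-weighted average of μ₀ and x̄.
σ₀² = 9.37² = 87.7969, σ² = 5.07² = 25.7049; σ² + n·σ₀² = 25.7049 + 12·87.7969 = 1079.2677.
Posterior precision = 1/σ₀² + n/σ² = 1/87.7969 + 12/25.7049 = (σ² + n·σ₀²)/(σ₀²σ²) = 1079.2677/(87.7969·25.7049); posterior variance σₙ² = σ₀²σ²/(σ² + n·σ₀²) = 87.7969·25.7049/1079.2677 = 2.091057.
Posterior SD = √σₙ² = √(87.7969·25.7049/1079.2677) = 1.4460.

1.4460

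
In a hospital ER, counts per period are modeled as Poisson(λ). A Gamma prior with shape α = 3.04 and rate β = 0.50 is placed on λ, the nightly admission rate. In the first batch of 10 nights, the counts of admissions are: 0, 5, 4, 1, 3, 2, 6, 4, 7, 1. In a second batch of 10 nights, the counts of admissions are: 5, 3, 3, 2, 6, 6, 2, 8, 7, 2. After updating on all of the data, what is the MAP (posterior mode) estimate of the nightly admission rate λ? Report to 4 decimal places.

3.8556

With a Gamma(shape α, rate β) prior, the Poisson likelihood is conjugate: the posterior is Gamma(α + ΣXᵢ, β + n).
Batch 1: sum of counts S = 33 over n = 10 nights.
After batch 1: Gamma(α+S, β+n) = Gamma(3.04+33, 0.50+10) = Gamma(36.04, 10.50).
Batch 2: sum of counts S = 44 over n = 10 nights.
After batch 2: Gamma(α+S, β+n) = Gamma(36.04+44, 10.50+10) = Gamma(80.04, 20.50).
Mode of Gamma(α,β) for α≥1 is (α−1)/β = 79.04/20.50 = 3.8556.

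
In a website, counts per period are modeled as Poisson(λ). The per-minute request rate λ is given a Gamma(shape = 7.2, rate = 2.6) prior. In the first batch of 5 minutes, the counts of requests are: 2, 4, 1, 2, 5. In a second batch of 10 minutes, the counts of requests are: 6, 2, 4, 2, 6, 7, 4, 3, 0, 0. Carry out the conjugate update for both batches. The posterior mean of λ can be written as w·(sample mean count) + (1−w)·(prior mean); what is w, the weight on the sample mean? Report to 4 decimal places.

With a Gamma(shape α, rate β) prior, the Poisson likelihood is conjugate: the posterior is Gamma(α + ΣXᵢ, β + n).
Total number of minutes: n = 5 + 10 = 15.
Posterior mean = (α₀+S)/(β₀+n) = [n/(β₀+n)]·(S/n) + [β₀/(β₀+n)]·(α₀/β₀), so only n and β₀ enter the weight.
Weight on data w = n/(β₀+n) = 15/(2.6+15) = 15/17.6 = 0.8523.

0.8523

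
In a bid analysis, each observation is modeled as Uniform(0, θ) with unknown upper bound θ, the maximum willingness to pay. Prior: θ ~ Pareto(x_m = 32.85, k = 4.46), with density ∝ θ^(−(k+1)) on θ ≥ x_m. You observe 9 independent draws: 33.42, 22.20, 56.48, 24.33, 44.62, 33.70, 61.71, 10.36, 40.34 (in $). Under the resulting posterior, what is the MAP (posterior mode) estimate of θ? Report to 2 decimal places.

A Pareto(scale x_m, shape k) prior on the upper bound θ of Uniform(0, θ) is conjugate: posterior is Pareto(max(x_m, max xᵢ), k + n).
Sample maximum = 61.71; prior scale x_m = 32.85 → posterior scale = max = 61.71.
Posterior shape = 4.46 + 9 = 13.46.
The Pareto density is decreasing on [x_m, ∞), so the mode is x_m = 61.71.

61.71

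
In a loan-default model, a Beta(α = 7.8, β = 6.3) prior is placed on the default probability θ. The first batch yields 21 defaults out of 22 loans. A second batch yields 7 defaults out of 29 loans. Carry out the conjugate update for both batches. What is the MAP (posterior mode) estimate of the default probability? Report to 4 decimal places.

The Beta prior is conjugate to a Binomial/Bernoulli likelihood; the update adds successes to α and failures to β.
After batch 1: Beta(7.8+21, 6.3+1) = Beta(28.8, 7.3).
After batch 2: Beta(28.8+7, 7.3+22) = Beta(35.8, 29.3).
Mode of Beta(a,b) for a,b>1 is (a−1)/(a+b−2) = 34.8/63.1 = 0.5515.

0.5515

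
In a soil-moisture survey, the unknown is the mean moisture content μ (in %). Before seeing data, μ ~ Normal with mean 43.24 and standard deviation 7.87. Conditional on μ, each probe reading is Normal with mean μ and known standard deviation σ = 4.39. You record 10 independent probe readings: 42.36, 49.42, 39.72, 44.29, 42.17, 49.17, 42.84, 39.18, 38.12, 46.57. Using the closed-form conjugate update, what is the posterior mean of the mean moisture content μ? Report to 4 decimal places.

For Normal data with known variance σ², a Normal(μ₀, σ₀²) prior on μ is conjugate. Posterior precision = 1/σ₀² + n/σ²; posterior mean is the precision-weighted average of μ₀ and x̄.
Σxᵢ = 42.36 + 49.42 + 39.72 + 44.29 + 42.17 + 49.17 + 42.84 + 39.18 + 38.12 + 46.57 = 433.84, so n·x̄ = 433.84.
σ₀² = 7.87² = 61.9369, σ² = 4.39² = 19.2721; σ² + n·σ₀² = 19.2721 + 10·61.9369 = 638.6411.
Posterior mean = (μ₀/σ₀² + n·x̄/σ²)/(1/σ₀² + n/σ²) = (σ²·μ₀ + σ₀²·n·x̄)/(σ² + n·σ₀²) = (19.2721·43.24 + 61.9369·433.84)/638.6411 = 27704.0303/638.6411 = 43.3797.

43.3797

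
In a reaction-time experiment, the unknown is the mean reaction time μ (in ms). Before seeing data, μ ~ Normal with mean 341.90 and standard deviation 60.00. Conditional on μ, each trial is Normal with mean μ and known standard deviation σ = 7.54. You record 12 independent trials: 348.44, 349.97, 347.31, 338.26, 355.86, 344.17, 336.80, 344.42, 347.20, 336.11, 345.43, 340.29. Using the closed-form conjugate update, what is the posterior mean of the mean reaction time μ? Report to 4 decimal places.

344.5182

For Normal data with known variance σ², a Normal(μ₀, σ₀²) prior on μ is conjugate. Posterior precision = 1/σ₀² + n/σ²; posterior mean is the precision-weighted average of μ₀ and x̄.
Σxᵢ = 348.44 + 349.97 + 347.31 + 338.26 + 355.86 + 344.17 + 336.80 + 344.42 + 347.20 + 336.11 + 345.43 + 340.29 = 4134.26, so n·x̄ = 4134.26.
σ₀² = 60.00² = 3600, σ² = 7.54² = 56.8516; σ² + n·σ₀² = 56.8516 + 12·3600 = 43256.8516.
Posterior mean = (μ₀/σ₀² + n·x̄/σ²)/(1/σ₀² + n/σ²) = (σ²·μ₀ + σ₀²·n·x̄)/(σ² + n·σ₀²) = (56.8516·341.90 + 3600·4134.26)/43256.8516 = 14902773.56204/43256.8516 = 344.5182.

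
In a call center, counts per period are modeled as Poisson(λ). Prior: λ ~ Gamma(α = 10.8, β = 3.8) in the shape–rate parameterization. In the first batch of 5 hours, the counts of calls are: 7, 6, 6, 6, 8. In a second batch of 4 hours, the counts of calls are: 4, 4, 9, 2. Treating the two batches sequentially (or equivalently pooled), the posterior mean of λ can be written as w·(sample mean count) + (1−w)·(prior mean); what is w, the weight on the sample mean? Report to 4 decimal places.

With a Gamma(shape α, rate β) prior, the Poisson likelihood is conjugate: the posterior is Gamma(α + ΣXᵢ, β + n).
Total number of hours: n = 5 + 4 = 9.
Posterior mean = (α₀+S)/(β₀+n) = [n/(β₀+n)]·(S/n) + [β₀/(β₀+n)]·(α₀/β₀), so only n and β₀ enter the weight.
Weight on data w = n/(β₀+n) = 9/(3.8+9) = 9/12.8 = 0.7031.

0.7031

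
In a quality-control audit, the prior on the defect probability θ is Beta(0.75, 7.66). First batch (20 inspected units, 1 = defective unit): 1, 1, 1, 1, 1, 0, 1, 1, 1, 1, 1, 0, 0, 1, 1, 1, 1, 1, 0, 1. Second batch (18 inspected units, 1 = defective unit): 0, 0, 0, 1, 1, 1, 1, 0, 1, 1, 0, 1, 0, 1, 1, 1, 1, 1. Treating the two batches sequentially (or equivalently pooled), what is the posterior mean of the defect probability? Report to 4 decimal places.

0.6195

The Beta prior is conjugate to a Binomial/Bernoulli likelihood; the update adds successes to α and failures to β.
After batch 1: Beta(0.75+16, 7.66+4) = Beta(16.75, 11.66).
After batch 2: Beta(16.75+12, 11.66+6) = Beta(28.75, 17.66).
Posterior mean = α/(α+β) = 28.75/46.41 = 0.6195.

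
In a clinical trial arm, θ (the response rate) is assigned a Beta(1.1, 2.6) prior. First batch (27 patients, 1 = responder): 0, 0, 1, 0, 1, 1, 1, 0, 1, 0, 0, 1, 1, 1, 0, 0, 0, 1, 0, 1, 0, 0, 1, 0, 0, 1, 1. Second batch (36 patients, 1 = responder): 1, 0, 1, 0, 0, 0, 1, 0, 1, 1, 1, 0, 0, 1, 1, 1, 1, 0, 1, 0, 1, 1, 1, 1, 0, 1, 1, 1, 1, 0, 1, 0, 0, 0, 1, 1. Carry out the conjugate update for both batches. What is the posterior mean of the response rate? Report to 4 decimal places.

The Beta prior is conjugate to a Binomial/Bernoulli likelihood; the update adds successes to α and failures to β.
After batch 1: Beta(1.1+13, 2.6+14) = Beta(14.1, 16.6).
After batch 2: Beta(14.1+22, 16.6+14) = Beta(36.1, 30.6).
Posterior mean = α/(α+β) = 36.1/66.7 = 0.5412.

0.5412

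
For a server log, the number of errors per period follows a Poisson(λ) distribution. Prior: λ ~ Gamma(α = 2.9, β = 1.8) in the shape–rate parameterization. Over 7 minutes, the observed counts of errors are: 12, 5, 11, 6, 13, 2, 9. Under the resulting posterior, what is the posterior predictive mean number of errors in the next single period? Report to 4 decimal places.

With a Gamma(shape α, rate β) prior, the Poisson likelihood is conjugate: the posterior is Gamma(α + ΣXᵢ, β + n).
Sum of counts S = 58 over n = 7 minutes.
Posterior: Gamma(α+S, β+n) = Gamma(2.9+58, 1.8+7) = Gamma(60.9, 8.8).
The predictive distribution for one future period is NegBinom with mean α/β = 6.9205.

6.9205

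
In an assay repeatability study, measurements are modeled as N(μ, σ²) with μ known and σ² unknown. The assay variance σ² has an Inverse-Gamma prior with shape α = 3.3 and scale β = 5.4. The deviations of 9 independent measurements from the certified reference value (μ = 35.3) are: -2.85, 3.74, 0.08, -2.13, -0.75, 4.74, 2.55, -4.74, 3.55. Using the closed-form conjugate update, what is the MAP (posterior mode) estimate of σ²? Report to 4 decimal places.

With known mean μ and an Inverse-Gamma(α, β) prior on σ², the Normal likelihood is conjugate: posterior is Inv-Gamma(α + n/2, β + Σ(xᵢ−μ)²/2).
Σ(xᵢ−μ)² = (-2.85)² + (3.74)² + (0.08)² + (-2.13)² + (-0.75)² + (4.74)² + (2.55)² + (-4.74)² + (3.55)² = 91.2561.
Posterior: Inv-Gamma(3.3 + 9/2, 5.4 + 91.2561/2) = Inv-Gamma(7.80, 51.02805).
Mode = β/(α+1) = 51.02805/8.80 = 5.7986.

5.7986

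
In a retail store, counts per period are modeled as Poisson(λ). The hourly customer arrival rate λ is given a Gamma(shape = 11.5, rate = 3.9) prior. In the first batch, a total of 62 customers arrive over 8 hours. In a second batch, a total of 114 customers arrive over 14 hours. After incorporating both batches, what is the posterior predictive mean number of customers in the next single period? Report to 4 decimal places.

7.2394

With a Gamma(shape α, rate β) prior, the Poisson likelihood is conjugate: the posterior is Gamma(α + ΣXᵢ, β + n).
After batch 1: Gamma(α+S, β+n) = Gamma(11.5+62, 3.9+8) = Gamma(73.5, 11.9).
After batch 2: Gamma(α+S, β+n) = Gamma(73.5+114, 11.9+14) = Gamma(187.5, 25.9).
The predictive distribution for one future period is NegBinom with mean α/β = 7.2394.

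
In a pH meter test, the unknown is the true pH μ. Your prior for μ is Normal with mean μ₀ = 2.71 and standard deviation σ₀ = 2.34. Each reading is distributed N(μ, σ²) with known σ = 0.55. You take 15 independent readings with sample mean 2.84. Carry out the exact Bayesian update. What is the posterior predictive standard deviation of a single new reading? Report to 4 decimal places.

0.5680

For Normal data with known variance σ², a Normal(μ₀, σ₀²) prior on μ is conjugate. Posterior precision = 1/σ₀² + n/σ²; posterior mean is the precision-weighted average of μ₀ and x̄.
σ₀² = 2.34² = 5.4756, σ² = 0.55² = 0.3025; σ² + n·σ₀² = 0.3025 + 15·5.4756 = 82.4365.
Posterior precision = 1/σ₀² + n/σ² = 1/5.4756 + 15/0.3025 = (σ² + n·σ₀²)/(σ₀²σ²) = 82.4365/(5.4756·0.3025); posterior variance σₙ² = σ₀²σ²/(σ² + n·σ₀²) = 5.4756·0.3025/82.4365 = 0.020093.
Predictive variance for one new observation = σₙ² + σ² = 5.4756·0.3025/82.4365 + 0.3025 = σ²·(σ₀² + 82.4365)/82.4365 = 0.3025·87.9121/82.4365 = 0.322593; SD = √(0.3025·87.9121/82.4365) = 0.5680.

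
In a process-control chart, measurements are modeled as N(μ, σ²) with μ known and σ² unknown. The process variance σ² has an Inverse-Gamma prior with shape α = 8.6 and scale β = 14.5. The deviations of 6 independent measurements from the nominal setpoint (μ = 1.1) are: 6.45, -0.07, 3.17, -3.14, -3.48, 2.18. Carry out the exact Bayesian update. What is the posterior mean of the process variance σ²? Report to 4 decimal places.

With known mean μ and an Inverse-Gamma(α, β) prior on σ², the Normal likelihood is conjugate: posterior is Inv-Gamma(α + n/2, β + Σ(xᵢ−μ)²/2).
Σ(xᵢ−μ)² = (6.45)² + (-0.07)² + (3.17)² + (-3.14)² + (-3.48)² + (2.18)² = 78.3787.
Posterior: Inv-Gamma(8.6 + 6/2, 14.5 + 78.3787/2) = Inv-Gamma(11.60, 53.68935).
E[σ²|data] = β/(α−1) = 53.68935/10.60 = 5.0650.

5.0650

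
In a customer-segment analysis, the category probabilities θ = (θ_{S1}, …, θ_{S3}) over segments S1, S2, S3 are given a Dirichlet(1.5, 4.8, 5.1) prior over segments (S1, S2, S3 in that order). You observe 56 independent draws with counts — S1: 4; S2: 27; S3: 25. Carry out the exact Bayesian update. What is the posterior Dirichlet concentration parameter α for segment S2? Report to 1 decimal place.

The Dirichlet prior is conjugate to the Multinomial likelihood: each posterior αⱼ = prior αⱼ + observed count nⱼ.
Posterior concentration: (5.5, 31.8, 30.1), total = 67.4.
α_{S2} = 4.8 + 27 = 31.8.

31.8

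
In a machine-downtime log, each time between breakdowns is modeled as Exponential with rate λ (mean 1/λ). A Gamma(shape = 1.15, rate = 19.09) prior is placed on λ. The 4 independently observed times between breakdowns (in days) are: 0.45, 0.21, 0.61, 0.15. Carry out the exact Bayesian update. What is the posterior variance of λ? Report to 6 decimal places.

With a Gamma(shape α, rate β) prior on the exponential rate λ, the posterior after n observations with total T = Σxᵢ is Gamma(α+n, β+T).
Sum of observations T = 1.42 days; n = 4.
Posterior: Gamma(1.15+4, 19.09+1.42) = Gamma(5.15, 20.51).
Var = α/β² = 0.012243.

0.012243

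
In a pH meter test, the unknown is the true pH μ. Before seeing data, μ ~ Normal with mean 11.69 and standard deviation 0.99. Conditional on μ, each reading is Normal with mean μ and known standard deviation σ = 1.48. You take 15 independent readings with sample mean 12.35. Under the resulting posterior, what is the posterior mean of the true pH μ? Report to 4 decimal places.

For Normal data with known variance σ², a Normal(μ₀, σ₀²) prior on μ is conjugate. Posterior precision = 1/σ₀² + n/σ²; posterior mean is the precision-weighted average of μ₀ and x̄.
n·x̄ = 15·12.35 = 185.25.
σ₀² = 0.99² = 0.9801, σ² = 1.48² = 2.1904; σ² + n·σ₀² = 2.1904 + 15·0.9801 = 16.8919.
Posterior mean = (μ₀/σ₀² + n·x̄/σ²)/(1/σ₀² + n/σ²) = (σ²·μ₀ + σ₀²·n·x̄)/(σ² + n·σ₀²) = (2.1904·11.69 + 0.9801·185.25)/16.8919 = 207.169301/16.8919 = 12.2644.

12.2644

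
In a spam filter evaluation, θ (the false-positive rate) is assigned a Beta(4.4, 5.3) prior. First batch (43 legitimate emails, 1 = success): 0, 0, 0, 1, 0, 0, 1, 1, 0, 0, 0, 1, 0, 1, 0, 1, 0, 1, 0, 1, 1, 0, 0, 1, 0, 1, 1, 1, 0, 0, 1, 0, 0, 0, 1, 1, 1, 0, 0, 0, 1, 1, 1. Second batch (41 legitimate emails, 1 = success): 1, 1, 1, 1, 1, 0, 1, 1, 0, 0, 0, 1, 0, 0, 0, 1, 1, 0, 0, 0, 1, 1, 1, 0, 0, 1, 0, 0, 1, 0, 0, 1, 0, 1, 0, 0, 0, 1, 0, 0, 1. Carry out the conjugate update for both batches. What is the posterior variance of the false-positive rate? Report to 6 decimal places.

The Beta prior is conjugate to a Binomial/Bernoulli likelihood; the update adds successes to α and failures to β.
After batch 1: Beta(4.4+20, 5.3+23) = Beta(24.4, 28.3).
After batch 2: Beta(24.4+19, 28.3+22) = Beta(43.4, 50.3).
Var = αβ/((α+β)²(α+β+1)) = 43.4·50.3/(93.7²·94.7) = 0.002626.

0.002626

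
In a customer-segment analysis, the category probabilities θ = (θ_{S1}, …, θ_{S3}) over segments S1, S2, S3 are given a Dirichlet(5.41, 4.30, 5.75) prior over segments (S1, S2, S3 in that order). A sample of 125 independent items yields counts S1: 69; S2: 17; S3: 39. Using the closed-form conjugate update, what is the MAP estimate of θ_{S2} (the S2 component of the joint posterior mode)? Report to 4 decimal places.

The Dirichlet prior is conjugate to the Multinomial likelihood: each posterior αⱼ = prior αⱼ + observed count nⱼ.
Posterior concentration: (74.41, 21.30, 44.75), total = 140.46.
Joint mode component: (α_{S2}−1)/(Σα−K) = 20.30/137.46 = 0.1477.

0.1477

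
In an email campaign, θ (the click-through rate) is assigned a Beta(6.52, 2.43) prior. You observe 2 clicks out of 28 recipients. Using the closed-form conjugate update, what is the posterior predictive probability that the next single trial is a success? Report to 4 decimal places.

The Beta prior is conjugate to a Binomial/Bernoulli likelihood; the update adds successes to α and failures to β.
Posterior: Beta(α+k, β+n−k) = Beta(6.52+2, 2.43+26) = Beta(8.52, 28.43).
For a single future Bernoulli trial, P(success | data) = α/(α+β) = 0.2306.

0.2306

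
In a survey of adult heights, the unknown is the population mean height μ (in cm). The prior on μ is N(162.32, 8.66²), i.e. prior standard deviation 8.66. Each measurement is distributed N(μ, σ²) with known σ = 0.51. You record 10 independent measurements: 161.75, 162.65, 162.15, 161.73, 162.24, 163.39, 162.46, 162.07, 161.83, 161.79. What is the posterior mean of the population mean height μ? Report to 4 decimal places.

For Normal data with known variance σ², a Normal(μ₀, σ₀²) prior on μ is conjugate. Posterior precision = 1/σ₀² + n/σ²; posterior mean is the precision-weighted average of μ₀ and x̄.
Σxᵢ = 161.75 + 162.65 + 162.15 + 161.73 + 162.24 + 163.39 + 162.46 + 162.07 + 161.83 + 161.79 = 1622.06, so n·x̄ = 1622.06.
σ₀² = 8.66² = 74.9956, σ² = 0.51² = 0.2601; σ² + n·σ₀² = 0.2601 + 10·74.9956 = 750.2161.
Posterior mean = (μ₀/σ₀² + n·x̄/σ²)/(1/σ₀² + n/σ²) = (σ²·μ₀ + σ₀²·n·x̄)/(σ² + n·σ₀²) = (0.2601·162.32 + 74.9956·1622.06)/750.2161 = 121689.582368/750.2161 = 162.2060.

162.2060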